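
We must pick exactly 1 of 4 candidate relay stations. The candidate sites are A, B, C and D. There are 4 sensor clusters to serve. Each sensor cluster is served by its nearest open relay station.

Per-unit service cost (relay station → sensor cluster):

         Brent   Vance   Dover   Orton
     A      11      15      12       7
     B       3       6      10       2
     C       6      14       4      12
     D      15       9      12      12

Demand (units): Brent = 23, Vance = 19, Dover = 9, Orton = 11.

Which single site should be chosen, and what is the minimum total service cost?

With exactly 1 open, each sensor cluster uses its cheapest among the chosen.
{B}: Brent→B 3·23=69, Vance→B 6·19=114, Dover→B 10·9=90, Orton→B 2·11=22. Service cost 295.
{C}: service cost 572
{A}: service cost 723
Among all 4 size-1 choices, {B} is lowest.

Choose B only; total service cost 295.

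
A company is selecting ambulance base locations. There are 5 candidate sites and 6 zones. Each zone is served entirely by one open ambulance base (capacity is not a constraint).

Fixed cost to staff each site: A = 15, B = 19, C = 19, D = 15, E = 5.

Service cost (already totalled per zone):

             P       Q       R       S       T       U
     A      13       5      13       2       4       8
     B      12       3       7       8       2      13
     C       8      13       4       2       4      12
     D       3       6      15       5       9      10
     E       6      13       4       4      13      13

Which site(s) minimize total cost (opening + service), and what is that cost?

Open A and E; minimum total cost 49.

For any fixed open set, each zone goes to its cheapest open site; total = fixed + service.
{A, E}: P→E 6, Q→A 5, R→E 4, S→A 2, T→A 4, U→A 8. Service 29; fixed 20; total 49.
{B, E}: service 32 + fixed 24 = 56
{D, E}: service 36 + fixed 20 = 56
{A, B, C, D, E}: P→D 3, Q→B 3, R→C 4, S→A 2, T→B 2, U→A 8. Service 22; fixed 73; total 95.
No other subset beats 49.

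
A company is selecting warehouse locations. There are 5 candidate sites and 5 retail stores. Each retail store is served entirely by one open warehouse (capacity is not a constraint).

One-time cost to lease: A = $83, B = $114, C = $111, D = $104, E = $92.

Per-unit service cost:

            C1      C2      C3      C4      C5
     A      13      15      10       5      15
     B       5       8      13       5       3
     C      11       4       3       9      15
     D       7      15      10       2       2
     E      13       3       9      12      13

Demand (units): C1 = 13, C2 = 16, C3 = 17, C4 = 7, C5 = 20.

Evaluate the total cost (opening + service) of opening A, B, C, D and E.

Total cost: 722

Each retail store is assigned to its cheapest site among the open ones.
{A, B, C, D, E}: C1→B 5·13=65, C2→E 3·16=48, C3→C 3·17=51, C4→D 2·7=14, C5→D 2·20=40. Service 218; fixed 504; total 722.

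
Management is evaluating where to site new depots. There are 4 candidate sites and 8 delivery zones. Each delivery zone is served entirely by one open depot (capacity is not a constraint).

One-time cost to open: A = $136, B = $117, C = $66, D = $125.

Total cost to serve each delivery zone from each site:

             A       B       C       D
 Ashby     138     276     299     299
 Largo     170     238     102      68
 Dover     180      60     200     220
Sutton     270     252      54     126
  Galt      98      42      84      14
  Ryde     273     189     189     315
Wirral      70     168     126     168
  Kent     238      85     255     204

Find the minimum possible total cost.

For any fixed open set, each delivery zone goes to its cheapest open site; total = fixed + service.
{A, B, C}: Ashby→A 138, Largo→C 102, Dover→B 60, Sutton→C 54, Galt→B 42, Ryde→B 189, Wirral→A 70, Kent→B 85. Service 740; fixed 319; total 1059.
{B, C}: service 934 + fixed 183 = 1117
{A, B, C, D}: service 678 + fixed 444 = 1122
{C}: Ashby→C 299, Largo→C 102, Dover→C 200, Sutton→C 54, Galt→C 84, Ryde→C 189, Wirral→C 126, Kent→C 255. Service 1309; fixed 66; total 1375.
(All 15 nonempty subsets were checked; A, B and C is lowest.)

Minimum total cost: 1059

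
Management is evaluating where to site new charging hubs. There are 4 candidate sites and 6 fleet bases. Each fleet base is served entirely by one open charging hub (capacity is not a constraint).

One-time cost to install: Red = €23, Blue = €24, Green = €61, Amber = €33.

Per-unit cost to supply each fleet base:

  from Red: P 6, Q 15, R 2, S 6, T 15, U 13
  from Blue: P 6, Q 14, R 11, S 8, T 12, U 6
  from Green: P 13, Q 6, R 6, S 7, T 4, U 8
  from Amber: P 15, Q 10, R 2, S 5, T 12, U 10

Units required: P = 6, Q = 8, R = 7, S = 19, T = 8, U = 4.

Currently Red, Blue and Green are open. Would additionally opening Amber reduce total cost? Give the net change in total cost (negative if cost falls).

Current service cost with {Red, Blue, Green}: 268.
Adding Amber: each fleet base re-picks its cheapest; new service cost 249, saving 19.
Extra fixed cost: 33. Net change = 33 − 19 = 14.
(Totals: 376 → 390.)

No — net change +14 (cost rises by 14).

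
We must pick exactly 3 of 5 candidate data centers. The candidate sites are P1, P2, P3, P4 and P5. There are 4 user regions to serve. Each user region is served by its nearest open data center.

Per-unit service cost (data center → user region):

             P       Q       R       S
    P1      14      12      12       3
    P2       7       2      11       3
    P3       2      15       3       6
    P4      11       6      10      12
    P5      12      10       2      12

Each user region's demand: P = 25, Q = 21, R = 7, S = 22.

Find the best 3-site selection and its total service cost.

With exactly 3 open, each user region uses its cheapest among the chosen.
{P2, P3, P5}: P→P3 2·25=50, Q→P2 2·21=42, R→P5 2·7=14, S→P2 3·22=66. Service cost 172.
{P1, P2, P3}: service cost 179
{P2, P3, P4}: service cost 179
Among all 10 size-3 choices, {P2, P3, P5} is lowest.

Choose P2, P3 and P5; total service cost 172.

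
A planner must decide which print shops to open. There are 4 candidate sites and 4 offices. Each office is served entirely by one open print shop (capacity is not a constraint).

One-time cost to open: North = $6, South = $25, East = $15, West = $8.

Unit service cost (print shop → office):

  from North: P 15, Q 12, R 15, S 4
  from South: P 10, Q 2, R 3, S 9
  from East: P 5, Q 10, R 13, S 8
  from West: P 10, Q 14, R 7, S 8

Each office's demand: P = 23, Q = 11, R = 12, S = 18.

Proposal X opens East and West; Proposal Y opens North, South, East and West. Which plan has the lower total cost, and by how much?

Proposal Y is cheaper by 177.

Proposal X: {East, West}: P→East 5·23=115, Q→East 10·11=110, R→West 7·12=84, S→East 8·18=144. Service 453; fixed 23; total 476.
Proposal Y: {North, South, East, West}: P→East 5·23=115, Q→South 2·11=22, R→South 3·12=36, S→North 4·18=72. Service 245; fixed 54; total 299.
Difference: |476 − 299| = 177.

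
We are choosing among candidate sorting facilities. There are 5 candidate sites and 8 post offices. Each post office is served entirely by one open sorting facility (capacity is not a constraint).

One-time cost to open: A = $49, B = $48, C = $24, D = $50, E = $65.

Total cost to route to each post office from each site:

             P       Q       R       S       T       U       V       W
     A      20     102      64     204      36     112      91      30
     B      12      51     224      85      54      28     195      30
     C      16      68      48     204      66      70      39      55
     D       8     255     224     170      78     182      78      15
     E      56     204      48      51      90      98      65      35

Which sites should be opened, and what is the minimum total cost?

For any fixed open set, each post office goes to its cheapest open site; total = fixed + service.
{B, C}: P→B 12, Q→B 51, R→C 48, S→B 85, T→B 54, U→B 28, V→C 39, W→B 30. Service 347; fixed 72; total 419.
{A, B, C}: service 329 + fixed 121 = 450
{B, C, D}: service 328 + fixed 122 = 450
{A, B, C, D, E}: P→D 8, Q→B 51, R→C 48, S→E 51, T→A 36, U→B 28, V→C 39, W→D 15. Service 276; fixed 236; total 512.
No other subset beats 419.

Open B and C; minimum total cost 419.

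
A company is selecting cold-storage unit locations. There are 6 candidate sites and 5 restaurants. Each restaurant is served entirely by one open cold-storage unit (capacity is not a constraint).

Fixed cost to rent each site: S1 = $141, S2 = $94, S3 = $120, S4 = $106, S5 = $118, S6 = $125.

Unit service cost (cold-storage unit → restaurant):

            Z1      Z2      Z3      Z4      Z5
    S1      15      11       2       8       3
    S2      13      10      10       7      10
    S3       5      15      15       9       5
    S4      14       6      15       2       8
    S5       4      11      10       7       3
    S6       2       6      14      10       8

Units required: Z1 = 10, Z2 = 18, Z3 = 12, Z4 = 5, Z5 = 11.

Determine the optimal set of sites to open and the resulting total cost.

Open S1 and S6; minimum total cost 491.

For any fixed open set, each restaurant goes to its cheapest open site; total = fixed + service.
{S1, S6}: Z1→S6 2·10=20, Z2→S6 6·18=108, Z3→S1 2·12=24, Z4→S1 8·5=40, Z5→S1 3·11=33. Service 225; fixed 266; total 491.
{S4, S5}: Z1→S5 4·10=40, Z2→S4 6·18=108, Z3→S5 10·12=120, Z4→S4 2·5=10, Z5→S5 3·11=33. Service 311; fixed 224; total 535.
{S5}: Z1→S5 4·10=40, Z2→S5 11·18=198, Z3→S5 10·12=120, Z4→S5 7·5=35, Z5→S5 3·11=33. Service 426; fixed 118; total 544.
{S1, S2, S3, S4, S5, S6}: service 195 + fixed 704 = 899
No other subset beats 491.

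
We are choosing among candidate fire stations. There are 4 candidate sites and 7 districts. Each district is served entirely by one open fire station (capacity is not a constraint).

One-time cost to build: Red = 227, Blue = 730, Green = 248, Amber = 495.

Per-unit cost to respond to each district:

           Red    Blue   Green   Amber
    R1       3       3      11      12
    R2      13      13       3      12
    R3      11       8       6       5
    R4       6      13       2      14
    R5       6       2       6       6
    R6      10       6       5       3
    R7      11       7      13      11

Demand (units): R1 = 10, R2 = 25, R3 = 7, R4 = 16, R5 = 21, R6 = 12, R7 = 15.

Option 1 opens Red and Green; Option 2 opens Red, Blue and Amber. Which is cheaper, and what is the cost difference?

Option 1 is cheaper by 1091.

Option 1: {Red, Green}: R1→Red 3·10=30, R2→Green 3·25=75, R3→Green 6·7=42, R4→Green 2·16=32, R5→Red 6·21=126, R6→Green 5·12=60, R7→Red 11·15=165. Service 530; fixed 475; total 1005.
Option 2: {Red, Blue, Amber}: R1→Red 3·10=30, R2→Amber 12·25=300, R3→Amber 5·7=35, R4→Red 6·16=96, R5→Blue 2·21=42, R6→Amber 3·12=36, R7→Blue 7·15=105. Service 644; fixed 1452; total 2096.
Difference: |1005 − 2096| = 1091.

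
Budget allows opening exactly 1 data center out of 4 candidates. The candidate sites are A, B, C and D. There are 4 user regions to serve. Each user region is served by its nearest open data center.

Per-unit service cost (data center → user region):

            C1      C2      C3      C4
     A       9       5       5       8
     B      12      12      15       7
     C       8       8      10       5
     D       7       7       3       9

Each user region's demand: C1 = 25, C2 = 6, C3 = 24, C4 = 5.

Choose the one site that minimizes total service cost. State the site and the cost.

Choose D only; total service cost 334.

With exactly 1 open, each user region uses its cheapest among the chosen.
{D}: C1→D 7·25=175, C2→D 7·6=42, C3→D 3·24=72, C4→D 9·5=45. Service cost 334.
{A}: service cost 415
{C}: service cost 513
Among all 4 size-1 choices, {D} is lowest.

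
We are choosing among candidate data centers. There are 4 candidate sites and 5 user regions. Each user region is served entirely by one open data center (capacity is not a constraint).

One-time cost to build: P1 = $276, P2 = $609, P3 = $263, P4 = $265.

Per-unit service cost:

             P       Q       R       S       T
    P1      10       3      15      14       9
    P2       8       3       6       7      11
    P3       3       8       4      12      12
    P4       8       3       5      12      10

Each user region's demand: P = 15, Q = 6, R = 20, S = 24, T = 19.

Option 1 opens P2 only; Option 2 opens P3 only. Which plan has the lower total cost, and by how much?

Option 2 is cheaper by 292.

Option 1: {P2}: P→P2 8·15=120, Q→P2 3·6=18, R→P2 6·20=120, S→P2 7·24=168, T→P2 11·19=209. Service 635; fixed 609; total 1244.
Option 2: {P3}: P→P3 3·15=45, Q→P3 8·6=48, R→P3 4·20=80, S→P3 12·24=288, T→P3 12·19=228. Service 689; fixed 263; total 952.
Difference: |1244 − 952| = 292.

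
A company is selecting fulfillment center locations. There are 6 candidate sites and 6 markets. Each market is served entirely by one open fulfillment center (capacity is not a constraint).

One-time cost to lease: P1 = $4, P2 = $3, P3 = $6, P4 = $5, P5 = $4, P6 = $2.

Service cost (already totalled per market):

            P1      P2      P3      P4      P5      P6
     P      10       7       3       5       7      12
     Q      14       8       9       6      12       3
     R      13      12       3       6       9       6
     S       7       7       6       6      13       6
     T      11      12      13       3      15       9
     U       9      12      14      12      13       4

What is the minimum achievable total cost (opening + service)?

Minimum total cost: 34

For any fixed open set, each market goes to its cheapest open site; total = fixed + service.
{P4, P6}: P→P4 5, Q→P6 3, R→P4 6, S→P4 6, T→P4 3, U→P6 4. Service 27; fixed 7; total 34.
{P3, P4, P6}: P→P3 3, Q→P6 3, R→P3 3, S→P3 6, T→P4 3, U→P6 4. Service 22; fixed 13; total 35.
{P3, P6}: service 28 + fixed 8 = 36
{P1, P2, P3, P4, P5, P6}: service 22 + fixed 24 = 46
No other subset beats 34.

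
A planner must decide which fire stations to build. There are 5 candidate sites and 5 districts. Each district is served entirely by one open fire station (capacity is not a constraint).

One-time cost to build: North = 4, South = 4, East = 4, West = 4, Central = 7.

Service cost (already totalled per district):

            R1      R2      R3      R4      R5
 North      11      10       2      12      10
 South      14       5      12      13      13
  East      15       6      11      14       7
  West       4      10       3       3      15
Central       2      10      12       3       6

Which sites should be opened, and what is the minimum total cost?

Open East and West; minimum total cost 31.

For any fixed open set, each district goes to its cheapest open site; total = fixed + service.
{East, West}: R1→West 4, R2→East 6, R3→West 3, R4→West 3, R5→East 7. Service 23; fixed 8; total 31.
{North, South, Central}: service 18 + fixed 15 = 33
{North, East, West}: service 22 + fixed 12 = 34
{North, South, East, West, Central}: service 18 + fixed 23 = 41
No other subset beats 31.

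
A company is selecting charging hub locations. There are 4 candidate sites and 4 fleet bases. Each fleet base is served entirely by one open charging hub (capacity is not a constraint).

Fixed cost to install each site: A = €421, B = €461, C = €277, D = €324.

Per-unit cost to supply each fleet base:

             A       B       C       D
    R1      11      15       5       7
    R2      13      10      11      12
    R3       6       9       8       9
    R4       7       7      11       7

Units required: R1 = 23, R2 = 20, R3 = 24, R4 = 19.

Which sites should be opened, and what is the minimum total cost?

Open C only; minimum total cost 1013.

For any fixed open set, each fleet base goes to its cheapest open site; total = fixed + service.
{C}: R1→C 5·23=115, R2→C 11·20=220, R3→C 8·24=192, R4→C 11·19=209. Service 736; fixed 277; total 1013.
{D}: R1→D 7·23=161, R2→D 12·20=240, R3→D 9·24=216, R4→D 7·19=133. Service 750; fixed 324; total 1074.
{A}: R1→A 11·23=253, R2→A 13·20=260, R3→A 6·24=144, R4→A 7·19=133. Service 790; fixed 421; total 1211.
{A, B, C, D}: R1→C 5·23=115, R2→B 10·20=200, R3→A 6·24=144, R4→A 7·19=133. Service 592; fixed 1483; total 2075.
No other subset beats 1013.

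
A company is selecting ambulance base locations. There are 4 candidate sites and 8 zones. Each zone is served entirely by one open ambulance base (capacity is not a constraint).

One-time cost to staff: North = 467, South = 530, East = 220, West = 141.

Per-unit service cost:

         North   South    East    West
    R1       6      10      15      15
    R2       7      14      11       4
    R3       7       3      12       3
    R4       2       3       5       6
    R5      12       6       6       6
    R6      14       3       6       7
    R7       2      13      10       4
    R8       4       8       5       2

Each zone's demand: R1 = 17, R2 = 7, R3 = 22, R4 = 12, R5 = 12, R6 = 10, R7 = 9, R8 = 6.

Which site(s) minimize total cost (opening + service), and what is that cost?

For any fixed open set, each zone goes to its cheapest open site; total = fixed + service.
{West}: R1→West 15·17=255, R2→West 4·7=28, R3→West 3·22=66, R4→West 6·12=72, R5→West 6·12=72, R6→West 7·10=70, R7→West 4·9=36, R8→West 2·6=12. Service 611; fixed 141; total 752.
{East, West}: R1→East 15·17=255, R2→West 4·7=28, R3→West 3·22=66, R4→East 5·12=60, R5→East 6·12=72, R6→East 6·10=60, R7→West 4·9=36, R8→West 2·6=12. Service 589; fixed 361; total 950.
{North, West}: R1→North 6·17=102, R2→West 4·7=28, R3→West 3·22=66, R4→North 2·12=24, R5→West 6·12=72, R6→West 7·10=70, R7→North 2·9=18, R8→West 2·6=12. Service 392; fixed 608; total 1000.
{North, South, East, West}: service 352 + fixed 1358 = 1710
No other subset beats 752.

Open West only; minimum total cost 752.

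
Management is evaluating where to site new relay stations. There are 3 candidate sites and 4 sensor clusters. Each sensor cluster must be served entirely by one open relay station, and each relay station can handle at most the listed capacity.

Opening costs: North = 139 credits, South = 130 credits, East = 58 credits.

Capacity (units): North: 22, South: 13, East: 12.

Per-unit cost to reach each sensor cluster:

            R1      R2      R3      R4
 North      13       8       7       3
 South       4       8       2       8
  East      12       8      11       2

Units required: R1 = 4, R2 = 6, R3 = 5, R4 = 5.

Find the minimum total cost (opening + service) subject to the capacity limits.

Minimum total cost: 272

Open {South, East}: R1→South 4·4=16, R2→East 8·6=48, R3→South 2·5=10, R4→East 2·5=10.
Loads: South carries 9/13, East carries 11/12. Service 84; fixed 188; total 272.
Next best feasible plan costs 289.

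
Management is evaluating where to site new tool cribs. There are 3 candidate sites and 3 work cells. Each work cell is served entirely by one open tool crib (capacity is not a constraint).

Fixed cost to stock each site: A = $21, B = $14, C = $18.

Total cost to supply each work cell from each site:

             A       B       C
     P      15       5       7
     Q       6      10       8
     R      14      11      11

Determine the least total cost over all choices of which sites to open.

For any fixed open set, each work cell goes to its cheapest open site; total = fixed + service.
{B}: P→B 5, Q→B 10, R→B 11. Service 26; fixed 14; total 40.
{C}: service 26 + fixed 18 = 44
{A}: service 35 + fixed 21 = 56
{A, B, C}: service 22 + fixed 53 = 75
No other subset beats 40.

Minimum total cost: 40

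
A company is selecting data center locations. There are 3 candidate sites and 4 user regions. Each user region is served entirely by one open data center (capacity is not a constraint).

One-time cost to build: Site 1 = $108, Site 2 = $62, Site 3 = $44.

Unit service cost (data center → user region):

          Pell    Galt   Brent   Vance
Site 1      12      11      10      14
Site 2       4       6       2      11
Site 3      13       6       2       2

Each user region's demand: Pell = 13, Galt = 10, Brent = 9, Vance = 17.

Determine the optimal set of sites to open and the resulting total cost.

Open Site 2 and Site 3; minimum total cost 270.

For any fixed open set, each user region goes to its cheapest open site; total = fixed + service.
{Site 2, Site 3}: Pell→Site 2 4·13=52, Galt→Site 2 6·10=60, Brent→Site 2 2·9=18, Vance→Site 3 2·17=34. Service 164; fixed 106; total 270.
{Site 3}: service 281 + fixed 44 = 325
{Site 1, Site 2, Site 3}: service 164 + fixed 214 = 378
No other subset beats 270.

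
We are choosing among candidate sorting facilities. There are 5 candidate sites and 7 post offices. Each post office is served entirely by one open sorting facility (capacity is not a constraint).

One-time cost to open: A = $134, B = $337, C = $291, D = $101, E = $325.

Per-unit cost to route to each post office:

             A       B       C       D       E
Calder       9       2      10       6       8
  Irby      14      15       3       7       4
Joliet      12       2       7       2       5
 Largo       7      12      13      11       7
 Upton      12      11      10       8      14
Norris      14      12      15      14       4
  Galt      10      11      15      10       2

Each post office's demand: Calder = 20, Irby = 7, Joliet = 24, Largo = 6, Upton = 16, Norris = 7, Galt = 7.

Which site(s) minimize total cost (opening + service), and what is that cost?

Open D only; minimum total cost 680.

For any fixed open set, each post office goes to its cheapest open site; total = fixed + service.
{D}: Calder→D 6·20=120, Irby→D 7·7=49, Joliet→D 2·24=48, Largo→D 11·6=66, Upton→D 8·16=128, Norris→D 14·7=98, Galt→D 10·7=70. Service 579; fixed 101; total 680.
{A, D}: service 555 + fixed 235 = 790
{D, E}: Calder→D 6·20=120, Irby→E 4·7=28, Joliet→D 2·24=48, Largo→E 7·6=42, Upton→D 8·16=128, Norris→E 4·7=28, Galt→E 2·7=14. Service 408; fixed 426; total 834.
{A, B, C, D, E}: service 321 + fixed 1188 = 1509
No other subset beats 680.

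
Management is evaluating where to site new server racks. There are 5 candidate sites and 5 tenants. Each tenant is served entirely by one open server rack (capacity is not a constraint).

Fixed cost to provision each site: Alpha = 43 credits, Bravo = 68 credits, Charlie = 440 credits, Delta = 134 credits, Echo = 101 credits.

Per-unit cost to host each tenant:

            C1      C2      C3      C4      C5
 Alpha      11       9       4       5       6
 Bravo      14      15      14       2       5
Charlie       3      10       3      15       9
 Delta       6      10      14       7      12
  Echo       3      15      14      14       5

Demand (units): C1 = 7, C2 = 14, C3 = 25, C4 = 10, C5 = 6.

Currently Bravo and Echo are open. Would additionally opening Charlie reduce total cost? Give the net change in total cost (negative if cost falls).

No — net change +95 (cost rises by 95).

Current service cost with {Bravo, Echo}: 631.
Adding Charlie: each tenant re-picks its cheapest; new service cost 286, saving 345.
Extra fixed cost: 440. Net change = 440 − 345 = 95.
(Totals: 800 → 895.)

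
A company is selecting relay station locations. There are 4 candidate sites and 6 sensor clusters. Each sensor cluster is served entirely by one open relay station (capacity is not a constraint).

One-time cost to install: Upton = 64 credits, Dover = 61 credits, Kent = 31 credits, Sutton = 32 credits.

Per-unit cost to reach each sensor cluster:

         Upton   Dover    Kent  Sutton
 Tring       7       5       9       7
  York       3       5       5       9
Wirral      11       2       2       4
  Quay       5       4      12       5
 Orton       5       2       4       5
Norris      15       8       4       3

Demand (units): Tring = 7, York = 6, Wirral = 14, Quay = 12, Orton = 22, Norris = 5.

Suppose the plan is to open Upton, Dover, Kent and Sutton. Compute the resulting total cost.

Each sensor cluster is assigned to its cheapest site among the open ones.
{Upton, Dover, Kent, Sutton}: Tring→Dover 5·7=35, York→Upton 3·6=18, Wirral→Dover 2·14=28, Quay→Dover 4·12=48, Orton→Dover 2·22=44, Norris→Sutton 3·5=15. Service 188; fixed 188; total 376.

Total cost: 376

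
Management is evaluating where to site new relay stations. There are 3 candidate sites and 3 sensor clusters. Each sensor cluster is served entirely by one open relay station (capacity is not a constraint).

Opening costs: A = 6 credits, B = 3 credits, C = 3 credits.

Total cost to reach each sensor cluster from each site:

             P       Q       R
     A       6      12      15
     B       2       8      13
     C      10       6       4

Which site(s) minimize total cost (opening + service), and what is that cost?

Open B and C; minimum total cost 18.

For any fixed open set, each sensor cluster goes to its cheapest open site; total = fixed + service.
{B, C}: P→B 2, Q→C 6, R→C 4. Service 12; fixed 6; total 18.
{C}: service 20 + fixed 3 = 23
{A, B, C}: P→B 2, Q→C 6, R→C 4. Service 12; fixed 12; total 24.
{B}: P→B 2, Q→B 8, R→B 13. Service 23; fixed 3; total 26.
(All 7 nonempty subsets were checked; B and C is lowest.)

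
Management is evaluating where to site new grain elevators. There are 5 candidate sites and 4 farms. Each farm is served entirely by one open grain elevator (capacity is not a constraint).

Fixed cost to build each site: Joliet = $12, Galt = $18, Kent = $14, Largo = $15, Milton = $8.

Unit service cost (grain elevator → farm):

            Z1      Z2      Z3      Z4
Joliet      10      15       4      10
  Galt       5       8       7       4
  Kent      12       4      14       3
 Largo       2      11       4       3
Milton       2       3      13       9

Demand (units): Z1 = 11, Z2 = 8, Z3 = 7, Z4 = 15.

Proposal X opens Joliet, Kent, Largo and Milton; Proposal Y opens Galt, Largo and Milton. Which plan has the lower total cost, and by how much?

Proposal Y is cheaper by 8.

Proposal X: {Joliet, Kent, Largo, Milton}: Z1→Largo 2·11=22, Z2→Milton 3·8=24, Z3→Joliet 4·7=28, Z4→Kent 3·15=45. Service 119; fixed 49; total 168.
Proposal Y: {Galt, Largo, Milton}: Z1→Largo 2·11=22, Z2→Milton 3·8=24, Z3→Largo 4·7=28, Z4→Largo 3·15=45. Service 119; fixed 41; total 160.
Difference: |168 − 160| = 8.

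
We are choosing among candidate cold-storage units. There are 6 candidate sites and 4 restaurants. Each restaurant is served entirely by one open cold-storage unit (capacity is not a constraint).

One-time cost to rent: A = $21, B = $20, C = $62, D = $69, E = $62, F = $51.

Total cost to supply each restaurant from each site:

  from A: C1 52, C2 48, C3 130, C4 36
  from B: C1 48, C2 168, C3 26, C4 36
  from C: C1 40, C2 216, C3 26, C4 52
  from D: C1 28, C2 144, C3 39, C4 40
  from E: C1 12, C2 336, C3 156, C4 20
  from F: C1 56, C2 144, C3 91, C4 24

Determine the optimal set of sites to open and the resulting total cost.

Open A and B; minimum total cost 199.

For any fixed open set, each restaurant goes to its cheapest open site; total = fixed + service.
{A, B}: C1→B 48, C2→A 48, C3→B 26, C4→A 36. Service 158; fixed 41; total 199.
{A, B, E}: C1→E 12, C2→A 48, C3→B 26, C4→E 20. Service 106; fixed 103; total 209.
{A, C}: service 150 + fixed 83 = 233
{A, B, C, D, E, F}: C1→E 12, C2→A 48, C3→B 26, C4→E 20. Service 106; fixed 285; total 391.
No other subset beats 199.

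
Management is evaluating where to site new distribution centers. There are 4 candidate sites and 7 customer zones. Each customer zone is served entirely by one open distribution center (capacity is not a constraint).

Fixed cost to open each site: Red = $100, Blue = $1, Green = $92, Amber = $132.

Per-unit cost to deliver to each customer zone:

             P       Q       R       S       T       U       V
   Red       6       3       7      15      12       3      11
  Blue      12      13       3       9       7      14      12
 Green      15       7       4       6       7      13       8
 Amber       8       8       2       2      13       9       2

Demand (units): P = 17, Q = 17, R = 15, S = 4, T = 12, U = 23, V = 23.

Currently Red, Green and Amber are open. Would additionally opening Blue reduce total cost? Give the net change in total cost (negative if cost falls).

Current service cost with {Red, Green, Amber}: 390.
Adding Blue: each customer zone re-picks its cheapest; new service cost 390, saving 0.
Extra fixed cost: 1. Net change = 1 − 0 = 1.
(Totals: 714 → 715.)

No — net change +1 (cost rises by 1).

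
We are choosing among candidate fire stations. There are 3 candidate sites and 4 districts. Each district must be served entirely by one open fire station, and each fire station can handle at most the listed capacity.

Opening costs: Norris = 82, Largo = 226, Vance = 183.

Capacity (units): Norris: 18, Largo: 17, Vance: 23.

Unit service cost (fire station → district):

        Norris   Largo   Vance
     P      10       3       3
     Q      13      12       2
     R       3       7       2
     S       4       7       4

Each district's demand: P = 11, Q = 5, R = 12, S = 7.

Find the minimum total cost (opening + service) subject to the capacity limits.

Open {Norris, Vance}: P→Vance 3·11=33, Q→Vance 2·5=10, R→Norris 3·12=36, S→Vance 4·7=28.
Loads: Norris carries 12/18, Vance carries 23/23. Service 107; fixed 265; total 372.
Next best feasible plan costs 415.

Minimum total cost: 372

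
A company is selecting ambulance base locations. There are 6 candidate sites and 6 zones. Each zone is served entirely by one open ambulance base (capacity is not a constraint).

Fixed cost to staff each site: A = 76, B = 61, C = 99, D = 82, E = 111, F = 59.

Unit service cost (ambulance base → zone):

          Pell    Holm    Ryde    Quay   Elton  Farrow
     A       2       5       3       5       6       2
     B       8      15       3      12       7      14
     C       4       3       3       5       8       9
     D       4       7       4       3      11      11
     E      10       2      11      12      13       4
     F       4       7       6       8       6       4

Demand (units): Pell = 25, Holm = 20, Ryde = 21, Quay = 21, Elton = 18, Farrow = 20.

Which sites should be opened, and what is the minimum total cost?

Open A only; minimum total cost 542.

For any fixed open set, each zone goes to its cheapest open site; total = fixed + service.
{A}: Pell→A 2·25=50, Holm→A 5·20=100, Ryde→A 3·21=63, Quay→A 5·21=105, Elton→A 6·18=108, Farrow→A 2·20=40. Service 466; fixed 76; total 542.
{A, D}: service 424 + fixed 158 = 582
{A, E}: service 406 + fixed 187 = 593
{A, B, C, D, E, F}: Pell→A 2·25=50, Holm→E 2·20=40, Ryde→A 3·21=63, Quay→D 3·21=63, Elton→A 6·18=108, Farrow→A 2·20=40. Service 364; fixed 488; total 852.
No other subset beats 542.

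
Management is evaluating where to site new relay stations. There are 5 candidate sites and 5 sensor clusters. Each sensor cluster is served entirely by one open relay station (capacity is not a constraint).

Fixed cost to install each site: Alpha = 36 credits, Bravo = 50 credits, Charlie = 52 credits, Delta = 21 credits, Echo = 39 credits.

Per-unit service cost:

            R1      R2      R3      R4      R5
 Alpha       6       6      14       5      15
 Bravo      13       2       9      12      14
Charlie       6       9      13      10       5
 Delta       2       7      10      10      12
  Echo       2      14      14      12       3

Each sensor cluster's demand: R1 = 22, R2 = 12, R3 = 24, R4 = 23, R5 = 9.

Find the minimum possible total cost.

Minimum total cost: 551

For any fixed open set, each sensor cluster goes to its cheapest open site; total = fixed + service.
{Alpha, Bravo, Echo}: R1→Echo 2·22=44, R2→Bravo 2·12=24, R3→Bravo 9·24=216, R4→Alpha 5·23=115, R5→Echo 3·9=27. Service 426; fixed 125; total 551.
{Alpha, Bravo, Delta, Echo}: R1→Delta 2·22=44, R2→Bravo 2·12=24, R3→Bravo 9·24=216, R4→Alpha 5·23=115, R5→Echo 3·9=27. Service 426; fixed 146; total 572.
{Alpha, Delta, Echo}: service 498 + fixed 96 = 594
{Alpha, Bravo, Charlie, Delta, Echo}: service 426 + fixed 198 = 624
No other subset beats 551.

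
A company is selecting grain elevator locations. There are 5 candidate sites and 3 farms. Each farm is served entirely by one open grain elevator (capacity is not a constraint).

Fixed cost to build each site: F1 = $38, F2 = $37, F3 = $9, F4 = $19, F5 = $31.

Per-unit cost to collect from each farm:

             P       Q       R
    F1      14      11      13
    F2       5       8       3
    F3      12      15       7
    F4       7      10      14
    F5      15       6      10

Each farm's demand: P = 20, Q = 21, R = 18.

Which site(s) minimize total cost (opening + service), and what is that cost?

Open F2 and F5; minimum total cost 348.

For any fixed open set, each farm goes to its cheapest open site; total = fixed + service.
{F2, F5}: P→F2 5·20=100, Q→F5 6·21=126, R→F2 3·18=54. Service 280; fixed 68; total 348.
{F2, F3, F5}: P→F2 5·20=100, Q→F5 6·21=126, R→F2 3·18=54. Service 280; fixed 77; total 357.
{F2}: service 322 + fixed 37 = 359
{F1, F2, F3, F4, F5}: service 280 + fixed 134 = 414
No other subset beats 348.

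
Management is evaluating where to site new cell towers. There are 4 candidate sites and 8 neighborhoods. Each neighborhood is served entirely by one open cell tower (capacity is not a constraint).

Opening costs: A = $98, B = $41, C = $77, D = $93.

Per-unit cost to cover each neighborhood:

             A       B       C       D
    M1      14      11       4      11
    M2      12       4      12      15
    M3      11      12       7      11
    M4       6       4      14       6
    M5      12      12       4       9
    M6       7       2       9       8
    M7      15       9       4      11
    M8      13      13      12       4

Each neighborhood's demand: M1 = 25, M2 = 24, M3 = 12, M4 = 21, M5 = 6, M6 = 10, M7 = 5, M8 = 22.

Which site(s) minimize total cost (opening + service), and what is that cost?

For any fixed open set, each neighborhood goes to its cheapest open site; total = fixed + service.
{B, C, D}: M1→C 4·25=100, M2→B 4·24=96, M3→C 7·12=84, M4→B 4·21=84, M5→C 4·6=24, M6→B 2·10=20, M7→C 4·5=20, M8→D 4·22=88. Service 516; fixed 211; total 727.
{B, C}: service 692 + fixed 118 = 810
{A, B, C, D}: service 516 + fixed 309 = 825
{B}: service 1022 + fixed 41 = 1063
No other subset beats 727.

Open B, C and D; minimum total cost 727.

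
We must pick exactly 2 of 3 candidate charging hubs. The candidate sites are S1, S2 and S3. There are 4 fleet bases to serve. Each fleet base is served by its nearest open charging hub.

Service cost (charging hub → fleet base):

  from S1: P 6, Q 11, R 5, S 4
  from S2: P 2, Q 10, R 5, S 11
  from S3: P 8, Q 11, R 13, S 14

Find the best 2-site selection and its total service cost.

Choose S1 and S2; total service cost 21.

With exactly 2 open, each fleet base uses its cheapest among the chosen.
{S1, S2}: P→S2 2, Q→S2 10, R→S1 5, S→S1 4. Service cost 21.
{S1, S3}: service cost 26
{S2, S3}: service cost 28
Among all 3 size-2 choices, {S1, S2} is lowest.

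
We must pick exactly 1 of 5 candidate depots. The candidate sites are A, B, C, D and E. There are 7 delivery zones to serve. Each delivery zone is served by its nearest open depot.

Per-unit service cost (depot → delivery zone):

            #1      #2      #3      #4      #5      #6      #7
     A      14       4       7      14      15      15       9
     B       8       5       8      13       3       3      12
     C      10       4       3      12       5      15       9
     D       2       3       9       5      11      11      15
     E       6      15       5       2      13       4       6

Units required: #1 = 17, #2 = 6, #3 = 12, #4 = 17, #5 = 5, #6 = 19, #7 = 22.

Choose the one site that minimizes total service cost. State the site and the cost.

With exactly 1 open, each delivery zone uses its cheapest among the chosen.
{E}: #1→E 6·17=102, #2→E 15·6=90, #3→E 5·12=60, #4→E 2·17=34, #5→E 13·5=65, #6→E 4·19=76, #7→E 6·22=132. Service cost 559.
{B}: service cost 819
{D}: service cost 839
Among all 5 size-1 choices, {E} is lowest.

Choose E only; total service cost 559.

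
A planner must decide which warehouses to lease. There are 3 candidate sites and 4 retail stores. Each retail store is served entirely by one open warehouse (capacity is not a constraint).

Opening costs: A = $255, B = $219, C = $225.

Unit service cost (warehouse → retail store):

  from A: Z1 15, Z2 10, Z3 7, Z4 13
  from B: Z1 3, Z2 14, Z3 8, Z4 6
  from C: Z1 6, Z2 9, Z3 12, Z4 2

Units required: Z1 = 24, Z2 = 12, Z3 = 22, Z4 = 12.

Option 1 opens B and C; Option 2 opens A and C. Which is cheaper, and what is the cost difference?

Option 1 is cheaper by 86.

Option 1: {B, C}: Z1→B 3·24=72, Z2→C 9·12=108, Z3→B 8·22=176, Z4→C 2·12=24. Service 380; fixed 444; total 824.
Option 2: {A, C}: Z1→C 6·24=144, Z2→C 9·12=108, Z3→A 7·22=154, Z4→C 2·12=24. Service 430; fixed 480; total 910.
Difference: |824 − 910| = 86.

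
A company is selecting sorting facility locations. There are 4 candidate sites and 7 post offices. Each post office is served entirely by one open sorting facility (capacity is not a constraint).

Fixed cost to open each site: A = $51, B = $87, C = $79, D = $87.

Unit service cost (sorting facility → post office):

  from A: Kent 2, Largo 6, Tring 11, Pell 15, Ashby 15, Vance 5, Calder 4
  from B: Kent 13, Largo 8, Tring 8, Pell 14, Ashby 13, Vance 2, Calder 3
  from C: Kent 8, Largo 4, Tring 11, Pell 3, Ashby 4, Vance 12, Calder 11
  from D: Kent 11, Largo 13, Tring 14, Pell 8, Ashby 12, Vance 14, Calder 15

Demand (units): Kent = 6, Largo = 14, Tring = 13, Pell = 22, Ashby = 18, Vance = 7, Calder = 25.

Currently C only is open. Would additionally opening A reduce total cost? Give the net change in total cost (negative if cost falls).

Current service cost with {C}: 744.
Adding A: each post office re-picks its cheapest; new service cost 484, saving 260.
Extra fixed cost: 51. Net change = 51 − 260 = -209.
(Totals: 823 → 614.)

Yes — net change −209 (cost falls by 209).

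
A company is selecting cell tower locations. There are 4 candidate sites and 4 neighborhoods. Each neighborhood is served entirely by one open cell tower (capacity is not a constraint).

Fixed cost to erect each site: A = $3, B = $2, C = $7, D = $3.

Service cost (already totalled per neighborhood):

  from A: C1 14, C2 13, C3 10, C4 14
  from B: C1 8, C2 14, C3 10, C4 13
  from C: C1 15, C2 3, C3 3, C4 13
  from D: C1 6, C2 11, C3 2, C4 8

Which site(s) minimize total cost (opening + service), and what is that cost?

For any fixed open set, each neighborhood goes to its cheapest open site; total = fixed + service.
{C, D}: C1→D 6, C2→C 3, C3→D 2, C4→D 8. Service 19; fixed 10; total 29.
{D}: C1→D 6, C2→D 11, C3→D 2, C4→D 8. Service 27; fixed 3; total 30.
{B, C, D}: C1→D 6, C2→C 3, C3→D 2, C4→D 8. Service 19; fixed 12; total 31.
{A, B, C, D}: C1→D 6, C2→C 3, C3→D 2, C4→D 8. Service 19; fixed 15; total 34.
No other subset beats 29.

Open C and D; minimum total cost 29.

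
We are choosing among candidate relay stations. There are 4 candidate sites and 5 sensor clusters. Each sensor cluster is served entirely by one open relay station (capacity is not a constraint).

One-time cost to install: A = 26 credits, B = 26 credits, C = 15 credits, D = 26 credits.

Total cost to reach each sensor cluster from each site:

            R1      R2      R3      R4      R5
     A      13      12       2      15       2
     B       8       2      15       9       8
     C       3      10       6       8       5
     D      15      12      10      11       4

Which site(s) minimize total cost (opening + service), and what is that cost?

Open C only; minimum total cost 47.

For any fixed open set, each sensor cluster goes to its cheapest open site; total = fixed + service.
{C}: R1→C 3, R2→C 10, R3→C 6, R4→C 8, R5→C 5. Service 32; fixed 15; total 47.
{B, C}: service 24 + fixed 41 = 65
{A, C}: service 25 + fixed 41 = 66
{A, B, C, D}: R1→C 3, R2→B 2, R3→A 2, R4→C 8, R5→A 2. Service 17; fixed 93; total 110.
No other subset beats 47.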